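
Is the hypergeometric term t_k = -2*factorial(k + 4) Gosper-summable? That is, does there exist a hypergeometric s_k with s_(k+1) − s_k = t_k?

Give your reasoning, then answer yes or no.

r(k) = k + 5 after simplifying.
A = k + 5, B = 1, C = 1.
Set up (k + 5)·f(k+1) − (1)·f(k) − (1) = 0.
Bound: deg f ≤ -1.
Bound -1 < 0, so the key equation has no polynomial solution.

No. Not Gosper-summable.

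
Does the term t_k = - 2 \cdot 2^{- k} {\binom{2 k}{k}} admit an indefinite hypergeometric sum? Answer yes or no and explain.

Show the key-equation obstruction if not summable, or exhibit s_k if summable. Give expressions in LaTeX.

The ratio is (2*k + 1)/(k + 1).
Factor: A=2*k + 1; B=k + 1; C=1.
Need (2*k + 1)·f(k+1) − (k)·f(k) = 1.
deg f ≤ -1 (via 1,1,0).
Negative degree bound (-1): no f exists, t_k not Gosper-summable.

No — t_k has no hypergeometric antidifference.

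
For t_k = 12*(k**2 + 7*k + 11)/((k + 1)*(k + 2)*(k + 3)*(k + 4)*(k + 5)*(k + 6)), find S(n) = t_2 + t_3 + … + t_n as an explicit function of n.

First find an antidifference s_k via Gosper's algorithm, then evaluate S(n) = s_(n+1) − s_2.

Ratio r(k) = (k + 1)*(7*k + (k + 1)**2 + 18)/((k + 7)*(k**2 + 7*k + 11)).
A = k + 1, B = k + 7, C = k**2 + 7*k + 11.
Solve (k + 1)·f(k+1) − (k + 6)·f(k) = k**2 + 7*k + 11.
Degrees (1,1,2) ⇒ d ≤ 5.
Match coefficients ⇒ f(k) = k*(k + 2)*(k + 4)*(k**2 + 9*k + 23)/45.
Certificate R = B(k−1)f/C = k*(k + 2)*(k + 4)*(k + 6)*(k**2 + 9*k + 23)/(45*(k**2 + 7*k + 11)) gives s_k = 4*k*(k**2 + 9*k + 23)/(15*(k**3 + 9*k**2 + 23*k + 15)).
Verify: 12*(k**2 + 7*k + 11)/(k**6 + 21*k**5 + 175*k**4 + 735*k**3 + 1624*k**2 + 1764*k + 720) matches t_k.
Evaluate: s_(n+1) = 4*(n**3 + 12*n**2 + 44*n + 33)/(15*(n**3 + 12*n**2 + 44*n + 48)); subtract s_(2) = 8/35 ⇒ S(n) = 4*(n**3 + 12*n**2 + 44*n - 57)/(105*(n**3 + 12*n**2 + 44*n + 48)).

S(n) = 4*(n**3 + 12*n**2 + 44*n - 57)/(105*(n**3 + 12*n**2 + 44*n + 48))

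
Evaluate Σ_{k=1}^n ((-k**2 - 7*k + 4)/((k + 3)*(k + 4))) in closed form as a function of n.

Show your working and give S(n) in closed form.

r(k) = (k + 3)*(7*k + (k + 1)**2 + 3)/((k + 5)*(k**2 + 7*k - 4)) after simplifying.
Normal form (A,B,C) = (k + 3, k + 5, k**2 + 7*k - 4).
Key eq: (k + 3)·f(k+1) = (k + 4)·f(k) + (k**2 + 7*k - 4).
Degrees (1,1,2) ⇒ d ≤ 2.
Solve for f: f(k) = k*(3*k - 7)/3 (degree 2 ≤ 2).
Then R = B(k−1)f/C = k*(k + 4)*(3*k - 7)/(3*(k**2 + 7*k - 4)), so s_k = R(k)·t_k = k*(7 - 3*k)/(3*(k + 3)).
Check: Δs_k = (-k**2 - 7*k + 4)/(k**2 + 7*k + 12). ✓
Evaluate: s_(n+1) = (-3*n**2 + n + 4)/(3*(n + 4)); subtract s_(1) = 1/3 ⇒ S(n) = -n**2/(n + 4).

S(n) = -n**2/(n + 4)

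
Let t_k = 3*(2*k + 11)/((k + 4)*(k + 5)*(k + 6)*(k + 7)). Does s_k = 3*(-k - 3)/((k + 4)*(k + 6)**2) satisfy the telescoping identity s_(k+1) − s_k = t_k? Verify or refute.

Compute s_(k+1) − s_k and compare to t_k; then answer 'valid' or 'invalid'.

Invalid: residual 9*(-3*k**2 - 35*k - 101)/(k**6 + 35*k**5 + 507*k**4 + 3889*k**3 + 16652*k**2 + 37716*k + 35280) ≠ 0.

s_(k+1) = 3*(-k - 4)/((k + 5)*(k + 7)**2)
s_(k+1) − s_k = 3*(2*k**3 + 28*k**2 + 122*k + 159)/(k**6 + 35*k**5 + 507*k**4 + 3889*k**3 + 16652*k**2 + 37716*k + 35280)
(s_(k+1) − s_k) − t_k = 9*(-3*k**2 - 35*k - 101)/(k**6 + 35*k**5 + 507*k**4 + 3889*k**3 + 16652*k**2 + 37716*k + 35280)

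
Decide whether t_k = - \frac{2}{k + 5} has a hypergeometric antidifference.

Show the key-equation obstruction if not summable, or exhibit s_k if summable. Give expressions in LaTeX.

No — the linear system for f has no solution.

r(k) = (k + 5)/(k + 6) after simplifying.
A = k + 5, B = k + 6, C = 1.
Need (k + 5)·f(k+1) − (k + 5)·f(k) = 1.
From deg A=1, deg B=1, deg C=0: d=0.
Put f(k) = c0: A·f(k+1) − B(k−1)·f(k) − C = -1; need -1 = 0 — inconsistent ⇒ no f, not summable.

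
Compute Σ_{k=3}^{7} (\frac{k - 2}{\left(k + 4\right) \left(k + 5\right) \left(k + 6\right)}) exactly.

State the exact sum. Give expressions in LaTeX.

Σ = 5/364

t_(k+1)/t_k = (k - 1)*(k + 4)/((k - 2)*(k + 7)).
So A=k + 4 and B=k + 7, with C=k - 2.
Solve (k + 4)·f(k+1) − (k + 6)·f(k) = k - 2.
d = 2 from the (1,1,1) case.
A polynomial solution: f(k) = k*(k - 11)/20.
Get s_k = R·t_k = k*(k - 11)/(20*(k + 4)*(k + 5)) with R(k) = B(k−1)f(k)/C(k) = k*(k - 11)*(k + 6)/(20*(k - 2)).
s_(k+1) − s_k = (k - 2)/(k**3 + 15*k**2 + 74*k + 120) = t_k.
Σ_(k=3)^(7) t_k = s_(8) − s_(3) = -1/130 − (-3/140) = 5/364.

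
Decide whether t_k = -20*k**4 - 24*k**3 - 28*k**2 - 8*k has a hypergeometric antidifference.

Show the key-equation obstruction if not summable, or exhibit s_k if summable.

The ratio is (5*k**4 + 26*k**3 + 55*k**2 + 54*k + 20)/(k*(5*k**3 + 6*k**2 + 7*k + 2)).
Normal form (A,B,C) = (1, 1, k**4 + 6*k**3/5 + 7*k**2/5 + 2*k/5).
Need (1)·f(k+1) − (1)·f(k) = k**4 + 6*k**3/5 + 7*k**2/5 + 2*k/5.
Degrees (0,0,4) ⇒ d ≤ 5.
Coefficient equations give f(k) = k**2*(k - 1)*(k**2 + 1)/5.
Then R = B(k−1)f/C = k*(k - 1)*(k**2 + 1)/(5*k**3 + 6*k**2 + 7*k + 2), so s_k = R(k)·t_k = 4*k**2*(-k**3 + k**2 - k + 1).
Check: Δs_k = 4*k*(-5*k**3 - 6*k**2 - 7*k - 2). ✓

Yes. s_k = 4*k**2*(-k**3 + k**2 - k + 1).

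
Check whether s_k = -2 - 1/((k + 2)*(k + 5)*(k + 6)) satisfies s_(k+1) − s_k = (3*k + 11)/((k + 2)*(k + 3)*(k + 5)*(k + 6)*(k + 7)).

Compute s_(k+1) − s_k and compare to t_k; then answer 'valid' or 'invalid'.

valid; difference matches t_k

s_(k+1) = -2 - 1/((k + 3)*(k + 6)*(k + 7))
s_(k+1) − s_k = (3*k + 11)/(k**5 + 23*k**4 + 203*k**3 + 853*k**2 + 1692*k + 1260)
(s_(k+1) − s_k) − t_k = 0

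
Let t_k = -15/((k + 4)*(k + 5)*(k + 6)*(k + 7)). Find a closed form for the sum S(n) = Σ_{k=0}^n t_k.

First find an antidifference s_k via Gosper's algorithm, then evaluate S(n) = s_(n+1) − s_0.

S(n) = (-n**3 - 18*n**2 - 107*n - 90)/(24*(n**3 + 18*n**2 + 107*n + 210))

Compute t_(k+1)/t_k: get (k + 4)/(k + 8).
Factor: A=k + 4; B=k + 8; C=1.
Solve (k + 4)·f(k+1) − (k + 7)·f(k) = 1.
deg f ≤ 3 (via 1,1,0).
Solve for f: f(k) = k*(k**2 + 15*k + 74)/360 (degree 3 ≤ 3).
Then R = B(k−1)f/C = k*(k + 7)*(k**2 + 15*k + 74)/360, so s_k = R(k)·t_k = k*(-k**2 - 15*k - 74)/(24*(k + 4)*(k + 5)*(k + 6)).
Δs = -15/(k**4 + 22*k**3 + 179*k**2 + 638*k + 840), as required.
Telescope: S(n) = s_(n+1) − s_(0) = (-n**3 - 18*n**2 - 107*n - 90)/(24*(n**3 + 18*n**2 + 107*n + 210)) − (0) = (-n**3 - 18*n**2 - 107*n - 90)/(24*(n**3 + 18*n**2 + 107*n + 210)).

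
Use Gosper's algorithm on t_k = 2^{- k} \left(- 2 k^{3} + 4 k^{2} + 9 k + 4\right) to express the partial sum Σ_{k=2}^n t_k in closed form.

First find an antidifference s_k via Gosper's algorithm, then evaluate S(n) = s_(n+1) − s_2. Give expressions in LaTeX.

r(k) = (2*k**3 + 2*k**2 - 11*k - 15)/(2*(2*k**3 - 4*k**2 - 9*k - 4)) after simplifying.
So A=1/2 and B=1, with C=k**3 - 2*k**2 - 9*k/2 - 2.
Need (1/2)·f(k+1) − (1)·f(k) = k**3 - 2*k**2 - 9*k/2 - 2.
Bound: deg f ≤ 3.
Solve for f: f(k) = -(k + 1)*(2*k**2 + 1) (degree 3 ≤ 3).
Certificate R = B(k−1)f/C = -2*(k + 1)*(2*k**2 + 1)/(2*k**3 - 4*k**2 - 9*k - 4) gives s_k = 2**(1 - k)*(2*k**3 + 2*k**2 + k + 1).
Δs = (-2*k**3 + 4*k**2 + 9*k + 4)/2**k, as required.
Evaluate: s_(n+1) = (2*n**3 + 8*n**2 + 11*n + 6)/2**n; subtract s_(2) = 27/2 ⇒ S(n) = 2**(-n - 1)*(-27*2**n + 4*n**3 + 16*n**2 + 22*n + 12).

S(n) = 2^{- n - 1} \left(- 27 \cdot 2^{n} + 4 n^{3} + 16 n^{2} + 22 n + 12\right)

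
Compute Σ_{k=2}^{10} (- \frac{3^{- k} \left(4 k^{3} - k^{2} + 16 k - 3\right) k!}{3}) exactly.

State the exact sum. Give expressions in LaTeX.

Σ = -234564538/2187

t_(k+1)/t_k = (k + 1)*(16*k + 4*(k + 1)**3 - (k + 1)**2 + 13)/(3*(4*k**3 - k**2 + 16*k - 3)).
Normal form (A,B,C) = (k/3 + 1/3, 1, k**3 - k**2/4 + 4*k - 3/4).
Key eq: (k/3 + 1/3)·f(k+1) = (1)·f(k) + (k**3 - k**2/4 + 4*k - 3/4).
Bound: deg f ≤ 2.
Match coefficients ⇒ f(k) = 3*(4*k**2 - k + 3)/4.
Get s_k = R·t_k = -(4*k**2 - k + 3)*factorial(k)/3**k with R(k) = B(k−1)f(k)/C(k) = 3*(4*k**2 - k + 3)/(4*k**3 - k**2 + 16*k - 3).
Check: Δs_k = -(4*k**3 - k**2 + 16*k - 3)*factorial(k)/(3*3**k). ✓
Sum = s_(11) − s_(2); s_(11) = -234572800/2187, s_(2) = -34/9 ⇒ -234564538/2187.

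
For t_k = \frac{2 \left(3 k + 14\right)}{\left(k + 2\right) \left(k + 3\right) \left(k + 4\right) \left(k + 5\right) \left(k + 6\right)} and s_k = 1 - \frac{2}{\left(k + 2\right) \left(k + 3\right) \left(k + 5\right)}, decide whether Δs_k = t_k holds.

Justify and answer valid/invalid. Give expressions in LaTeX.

Valid: the claim telescopes to t_k.

s_(k+1) = 1 - 2/((k + 3)*(k + 4)*(k + 6))
s_(k+1) − s_k = 2*(3*k + 14)/(k**5 + 20*k**4 + 155*k**3 + 580*k**2 + 1044*k + 720)
(s_(k+1) − s_k) − t_k = 0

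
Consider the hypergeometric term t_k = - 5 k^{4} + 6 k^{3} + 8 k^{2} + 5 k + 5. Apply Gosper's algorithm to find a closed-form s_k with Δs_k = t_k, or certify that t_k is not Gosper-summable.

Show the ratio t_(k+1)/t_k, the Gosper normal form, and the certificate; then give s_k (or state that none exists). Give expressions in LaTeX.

Ratio r(k) = (5*k**4 + 14*k**3 + 4*k**2 - 19*k - 19)/(5*k**4 - 6*k**3 - 8*k**2 - 5*k - 5).
Take A(k)=1, B(k)=1, C(k)=k**4 - 6*k**3/5 - 8*k**2/5 - k - 1.
Key eq: (1)·f(k+1) = (1)·f(k) + (k**4 - 6*k**3/5 - 8*k**2/5 - k - 1).
Bound: deg f ≤ 5.
Match coefficients ⇒ f(k) = k*(k**4 - 4*k**3 + 2*k**2 - 4)/5.
R(k) = B(k−1)·f(k)/C(k) = k*(k**4 - 4*k**3 + 2*k**2 - 4)/(5*k**4 - 6*k**3 - 8*k**2 - 5*k - 5); s_k = R·t_k = k*(-k**4 + 4*k**3 - 2*k**2 + 4).
Check: Δs_k = -5*k**4 + 6*k**3 + 8*k**2 + 5*k + 5. ✓

s_k = k \left(- k^{4} + 4 k^{3} - 2 k^{2} + 4\right)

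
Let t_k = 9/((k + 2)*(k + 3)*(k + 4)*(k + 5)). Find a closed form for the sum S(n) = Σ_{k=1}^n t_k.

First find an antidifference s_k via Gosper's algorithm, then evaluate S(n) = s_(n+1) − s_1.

S(n) = n*(n**2 + 12*n + 47)/(20*(n**3 + 12*n**2 + 47*n + 60))

r(k) = (k + 2)/(k + 6) after simplifying.
So A=k + 2 and B=k + 6, with C=1.
f must satisfy (k + 2)·f(k+1) − (k + 5)·f(k) = 1.
deg f ≤ 3 (via 1,1,0).
Solve for f: f(k) = k*(k**2 + 9*k + 26)/72 (degree 3 ≤ 3).
Then R = B(k−1)f/C = k*(k + 5)*(k**2 + 9*k + 26)/72, so s_k = R(k)·t_k = k*(k**2 + 9*k + 26)/(8*(k + 2)*(k + 3)*(k + 4)).
Δs = 9/(k**4 + 14*k**3 + 71*k**2 + 154*k + 120), as required.
Telescope: S(n) = s_(n+1) − s_(1) = (n**3 + 12*n**2 + 47*n + 36)/(8*(n**3 + 12*n**2 + 47*n + 60)) − (3/40) = n*(n**2 + 12*n + 47)/(20*(n**3 + 12*n**2 + 47*n + 60)).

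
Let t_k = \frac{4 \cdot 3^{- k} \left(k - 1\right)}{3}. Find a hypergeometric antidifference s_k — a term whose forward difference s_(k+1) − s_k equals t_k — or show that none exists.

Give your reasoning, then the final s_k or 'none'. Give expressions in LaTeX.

s_k = 3^{- k} \left(1 - 2 k\right)

The ratio is k/(3*(k - 1)).
Take A(k)=1/3, B(k)=1, C(k)=k - 1.
Set up (1/3)·f(k+1) − (1)·f(k) − (k - 1) = 0.
deg f ≤ 1 (via 0,0,1).
Solve for f: f(k) = -3*(2*k - 1)/4 (degree 1 ≤ 1).
Certificate R = B(k−1)f/C = -3*(2*k - 1)/(4*(k - 1)) gives s_k = (1 - 2*k)/3**k.
Check: Δs_k = 4*(k - 1)/(3*3**k). ✓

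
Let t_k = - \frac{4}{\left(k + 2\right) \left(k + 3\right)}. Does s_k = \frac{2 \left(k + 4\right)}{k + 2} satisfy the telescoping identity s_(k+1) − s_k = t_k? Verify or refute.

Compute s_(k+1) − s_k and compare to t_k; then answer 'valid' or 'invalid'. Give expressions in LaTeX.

valid (s_(k+1) − s_k reduces to t_k)

s_(k+1) = 2*(k + 5)/(k + 3)
s_(k+1) − s_k = -4/(k**2 + 5*k + 6)
(s_(k+1) − s_k) − t_k = 0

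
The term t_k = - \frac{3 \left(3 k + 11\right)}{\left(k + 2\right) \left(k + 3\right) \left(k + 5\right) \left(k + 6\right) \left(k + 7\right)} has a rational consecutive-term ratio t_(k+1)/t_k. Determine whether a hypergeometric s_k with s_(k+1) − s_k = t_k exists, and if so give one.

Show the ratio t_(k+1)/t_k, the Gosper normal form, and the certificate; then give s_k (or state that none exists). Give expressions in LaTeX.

s_k = \frac{k \left(- k^{2} - 13 k - 52\right)}{20 \left(k^{3} + 13 k^{2} + 52 k + 60\right)}

r(k) = (k + 2)*(k + 5)*(3*k + 14)/((k + 4)*(k + 8)*(3*k + 11)) after simplifying.
Factor: A=k + 2; B=k + 8; C=k**2 + 23*k/3 + 44/3.
Set up (k + 2)·f(k+1) − (k + 7)·f(k) − (k**2 + 23*k/3 + 44/3) = 0.
deg f ≤ 5 (via 1,1,2).
A polynomial solution: f(k) = k*(k + 3)*(k + 4)*(k**2 + 13*k + 52)/180.
R(k) = B(k−1)·f(k)/C(k) = k*(k + 3)*(k + 7)*(k**2 + 13*k + 52)/(60*(3*k + 11)); s_k = R·t_k = k*(-k**2 - 13*k - 52)/(20*(k**3 + 13*k**2 + 52*k + 60)).
Verify: 3*(-3*k - 11)/(k**5 + 23*k**4 + 203*k**3 + 853*k**2 + 1692*k + 1260) matches t_k.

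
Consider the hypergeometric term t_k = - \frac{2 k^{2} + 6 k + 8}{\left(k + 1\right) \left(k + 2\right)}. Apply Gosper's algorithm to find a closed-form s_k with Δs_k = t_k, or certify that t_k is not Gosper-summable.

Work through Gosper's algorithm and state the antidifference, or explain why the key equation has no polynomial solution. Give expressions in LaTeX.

s_k = - \frac{2 k \left(k + 3\right)}{k + 1}

The ratio is (k + 1)*(3*k + (k + 1)**2 + 7)/((k + 3)*(k**2 + 3*k + 4)).
Take A(k)=k + 1, B(k)=k + 3, C(k)=k**2 + 3*k + 4.
Need (k + 1)·f(k+1) − (k + 2)·f(k) = k**2 + 3*k + 4.
Bound: deg f ≤ 2.
Solving with deg f ≤ 2: f(k) = k*(k + 3).
So s_k = (B(k−1)f/C)·t_k = (k*(k + 2)*(k + 3)/(k**2 + 3*k + 4))·t_k = -2*k*(k + 3)/(k + 1).
Check: Δs_k = 2*(-k**2 - 3*k - 4)/(k**2 + 3*k + 2). ✓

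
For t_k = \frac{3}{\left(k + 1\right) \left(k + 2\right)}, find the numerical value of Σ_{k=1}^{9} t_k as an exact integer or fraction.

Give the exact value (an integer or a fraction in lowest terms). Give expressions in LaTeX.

Step 1: r(k) = (k + 1)/(k + 3).
Normal form (A,B,C) = (k + 1, k + 3, 1).
Solve (k + 1)·f(k+1) − (k + 2)·f(k) = 1.
From deg A=1, deg B=1, deg C=0: d=1.
Coefficient equations give f(k) = k.
R(k) = B(k−1)·f(k)/C(k) = k*(k + 2); s_k = R·t_k = 3*k/(k + 1).
Verify: 3/(k**2 + 3*k + 2) matches t_k.
Telescoping: Σ = s_(10) − s_(1) = 30/11 − (3/2) = 27/22.

Σ = 27/22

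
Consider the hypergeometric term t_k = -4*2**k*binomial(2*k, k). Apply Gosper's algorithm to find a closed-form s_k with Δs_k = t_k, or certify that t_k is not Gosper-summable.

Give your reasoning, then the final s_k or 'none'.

no hypergeometric antidifference exists

r(k) = 4*(2*k + 1)/(k + 1) after simplifying.
Gosper form: A/B · C(k+1)/C(k) with A=8*k + 4, B=k + 1, C=1.
Need (8*k + 4)·f(k+1) − (k)·f(k) = 1.
From deg A=1, deg B=1, deg C=0: d=-1.
Bound -1 < 0, so the key equation has no polynomial solution.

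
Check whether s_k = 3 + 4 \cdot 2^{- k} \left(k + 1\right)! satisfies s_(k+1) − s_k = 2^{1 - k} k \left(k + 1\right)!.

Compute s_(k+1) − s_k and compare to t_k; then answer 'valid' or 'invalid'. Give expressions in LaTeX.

Valid: the claim telescopes to t_k.

s_(k+1) = 4*2**(-k - 1)*factorial(k + 2) + 3
s_(k+1) − s_k = 2**(1 - k)*k*factorial(k + 1)
(s_(k+1) − s_k) − t_k = 0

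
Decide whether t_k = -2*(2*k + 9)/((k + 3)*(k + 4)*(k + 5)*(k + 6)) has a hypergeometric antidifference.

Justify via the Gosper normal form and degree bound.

Yes. s_k = 2*k*(-k - 8)/(15*(k**2 + 8*k + 15)).

r(k) = (k + 3)*(2*k + 11)/((k + 7)*(2*k + 9)) after simplifying.
A = k + 3, B = k + 7, C = k + 9/2.
Solve (k + 3)·f(k+1) − (k + 6)·f(k) = k + 9/2.
Degrees (1,1,1) ⇒ d ≤ 3.
Match coefficients ⇒ f(k) = k*(k + 4)*(k + 8)/30.
R(k) = B(k−1)·f(k)/C(k) = k*(k + 4)*(k + 6)*(k + 8)/(15*(2*k + 9)); s_k = R·t_k = 2*k*(-k - 8)/(15*(k**2 + 8*k + 15)).
Δs = 2*(-2*k - 9)/(k**4 + 18*k**3 + 119*k**2 + 342*k + 360), as required.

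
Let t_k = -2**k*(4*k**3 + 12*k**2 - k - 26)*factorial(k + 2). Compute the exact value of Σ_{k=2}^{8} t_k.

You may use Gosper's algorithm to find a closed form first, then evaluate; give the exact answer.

Compute t_(k+1)/t_k: get 2*(4*k**4 + 36*k**3 + 107*k**2 + 94*k - 33)/(4*k**3 + 12*k**2 - k - 26).
Normal form (A,B,C) = (2*k + 6, 1, k**3 + 3*k**2 - k/4 - 13/2).
Key eq: (2*k + 6)·f(k+1) = (1)·f(k) + (k**3 + 3*k**2 - k/4 - 13/2).
deg f ≤ 2 (via 1,0,3).
Coefficient equations give f(k) = (2*k**2 - 3*k - 4)/4.
Then R = B(k−1)f/C = (2*k**2 - 3*k - 4)/(4*k**3 + 12*k**2 - k - 26), so s_k = R(k)·t_k = 2**k*(-2*k**2 + 3*k + 4)*factorial(k + 2).
Verify: -2**k*(4*k**3 + 12*k**2 - k - 26)*factorial(k + 2) matches t_k.
Telescoping: Σ = s_(9) − s_(2) = -2677299609600 − (192) = -2677299609792.

Σ = -2677299609792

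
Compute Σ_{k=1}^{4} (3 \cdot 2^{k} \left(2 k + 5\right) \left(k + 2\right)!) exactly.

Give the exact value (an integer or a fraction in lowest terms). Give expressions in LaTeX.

Σ = 483804

Step 1: r(k) = 2*(k + 3)*(2*k + 7)/(2*k + 5).
A = 2*k + 6, B = 1, C = k + 5/2.
Solve (2*k + 6)·f(k+1) − (1)·f(k) = k + 5/2.
Bound: deg f ≤ 0.
Match coefficients ⇒ f(k) = 1/2.
Certificate R = B(k−1)f/C = 1/(2*k + 5) gives s_k = 3*2**k*factorial(k + 2).
Check: Δs_k = 3*2**k*(2*k + 5)*factorial(k + 2). ✓
Evaluate s at k=5 and k=1: 483840 and 36; difference 483804.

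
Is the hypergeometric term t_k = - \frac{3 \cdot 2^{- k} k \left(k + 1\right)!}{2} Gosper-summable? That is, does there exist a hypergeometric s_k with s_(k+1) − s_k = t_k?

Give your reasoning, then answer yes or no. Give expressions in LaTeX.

Yes. s_k = - 3 \cdot 2^{- k} \left(k + 1\right)!.

The ratio is (k + 1)*(k + 2)/(2*k).
So A=k/2 + 1 and B=1, with C=k.
Solve (k/2 + 1)·f(k+1) − (1)·f(k) = k.
deg f ≤ 0 (via 1,0,1).
Solve for f: f(k) = 2 (degree 0 ≤ 0).
R(k) = B(k−1)·f(k)/C(k) = 2/k; s_k = R·t_k = -3*factorial(k + 1)/2**k.
Check: Δs_k = -3*k*factorial(k + 1)/(2*2**k). ✓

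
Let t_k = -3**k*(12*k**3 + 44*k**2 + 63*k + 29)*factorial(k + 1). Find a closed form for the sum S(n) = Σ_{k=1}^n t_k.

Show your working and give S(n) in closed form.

The ratio is 3*(12*k**4 + 104*k**3 + 347*k**2 + 522*k + 296)/(12*k**3 + 44*k**2 + 63*k + 29).
Take A(k)=3*k + 6, B(k)=1, C(k)=k**3 + 11*k**2/3 + 21*k/4 + 29/12.
f must satisfy (3*k + 6)·f(k+1) − (1)·f(k) = k**3 + 11*k**2/3 + 21*k/4 + 29/12.
d = 2 from the (1,0,3) case.
Solving with deg f ≤ 2: f(k) = (4*k**2 + 1)/12.
Certificate R = B(k−1)f/C = (4*k**2 + 1)/(12*k**3 + 44*k**2 + 63*k + 29) gives s_k = -3**k*(4*k**2 + 1)*factorial(k + 1).
s_(k+1) − s_k = -3**k*(12*k**3 + 44*k**2 + 63*k + 29)*factorial(k + 1) = t_k.
Σ_(k=1)^n t_k = s_(n+1) − s_(1) = (-3**(n + 1)*(4*n**2 + 8*n + 5)*factorial(n + 2)) − (-30), i.e. -12*3**n*n**4*factorial(n) - 60*3**n*n**3*factorial(n) - 111*3**n*n**2*factorial(n) - 93*3**n*n*factorial(n) - 30*3**n*factorial(n) + 30.

S(n) = -12*3**n*n**4*factorial(n) - 60*3**n*n**3*factorial(n) - 111*3**n*n**2*factorial(n) - 93*3**n*n*factorial(n) - 30*3**n*factorial(n) + 30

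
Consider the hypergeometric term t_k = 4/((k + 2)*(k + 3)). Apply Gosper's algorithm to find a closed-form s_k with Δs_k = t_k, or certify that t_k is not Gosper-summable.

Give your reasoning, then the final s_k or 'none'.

Compute t_(k+1)/t_k: get (k + 2)/(k + 4).
Normal form (A,B,C) = (k + 2, k + 4, 1).
Solve (k + 2)·f(k+1) − (k + 3)·f(k) = 1.
From deg A=1, deg B=1, deg C=0: d=1.
A polynomial solution: f(k) = k/2.
R(k) = B(k−1)·f(k)/C(k) = k*(k + 3)/2; s_k = R·t_k = 2*k/(k + 2).
Δs = 4/(k**2 + 5*k + 6), as required.

s_k = 2*k/(k + 2)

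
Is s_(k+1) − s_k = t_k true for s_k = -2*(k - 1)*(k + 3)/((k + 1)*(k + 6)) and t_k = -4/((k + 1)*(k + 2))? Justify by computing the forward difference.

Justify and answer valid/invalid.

s_(k+1) = -2*k*(k + 4)/((k + 2)*(k + 7))
s_(k+1) − s_k = 2*(-5*k**2 - 23*k - 42)/(k**4 + 16*k**3 + 83*k**2 + 152*k + 84)
(s_(k+1) − s_k) − t_k = 6*(-k**2 + k + 14)/(k**4 + 16*k**3 + 83*k**2 + 152*k + 84)

Invalid: residual 6*(-k**2 + k + 14)/(k**4 + 16*k**3 + 83*k**2 + 152*k + 84) ≠ 0.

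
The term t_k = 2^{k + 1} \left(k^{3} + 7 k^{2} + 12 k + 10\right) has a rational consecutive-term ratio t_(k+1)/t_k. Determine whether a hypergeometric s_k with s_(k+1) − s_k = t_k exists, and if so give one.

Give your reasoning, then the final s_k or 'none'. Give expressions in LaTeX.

t_(k+1)/t_k = 2*(k**3 + 10*k**2 + 29*k + 30)/(k**3 + 7*k**2 + 12*k + 10).
Take A(k)=2, B(k)=1, C(k)=k**3 + 7*k**2 + 12*k + 10.
Set up (2)·f(k+1) − (1)·f(k) − (k**3 + 7*k**2 + 12*k + 10) = 0.
From deg A=0, deg B=0, deg C=3: d=3.
Solving with deg f ≤ 3: f(k) = (k + 1)*(k**2 + 2).
Certificate R = B(k−1)f/C = (k + 1)*(k**2 + 2)/((k + 5)*(k**2 + 2*k + 2)) gives s_k = 2**(k + 1)*(k**3 + k**2 + 2*k + 2).
Δs = 2**(k + 1)*(k**3 + 7*k**2 + 12*k + 10), as required.

s_k = 2^{k + 1} \left(k^{3} + k^{2} + 2 k + 2\right)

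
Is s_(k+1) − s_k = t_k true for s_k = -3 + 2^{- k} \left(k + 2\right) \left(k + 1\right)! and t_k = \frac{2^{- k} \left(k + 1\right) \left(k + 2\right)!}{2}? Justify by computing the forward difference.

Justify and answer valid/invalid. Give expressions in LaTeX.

s_(k+1) = 2**(-k - 1)*(k + 3)*factorial(k + 2) - 3
s_(k+1) − s_k = (k + 1)*factorial(k + 2)/(2*2**k)
(s_(k+1) − s_k) − t_k = 0

valid; difference matches t_k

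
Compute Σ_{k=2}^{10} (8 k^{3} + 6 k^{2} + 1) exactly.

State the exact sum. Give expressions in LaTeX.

Σ = 26505

Compute t_(k+1)/t_k: get (8*(k + 1)**3 + 6*(k + 1)**2 + 1)/(8*k**3 + 6*k**2 + 1).
Gosper form: A/B · C(k+1)/C(k) with A=1, B=1, C=k**3 + 3*k**2/4 + 1/8.
f must satisfy (1)·f(k+1) − (1)·f(k) = k**3 + 3*k**2/4 + 1/8.
Degrees (0,0,3) ⇒ d ≤ 4.
Solve for f: f(k) = k*(2*k**3 - 2*k**2 - k + 2)/8 (degree 4 ≤ 4).
So s_k = (B(k−1)f/C)·t_k = (k*(2*k**3 - 2*k**2 - k + 2)/(8*k**3 + 6*k**2 + 1))·t_k = k*(2*k**3 - 2*k**2 - k + 2).
Verify: 8*k**3 + 6*k**2 + 1 matches t_k.
Sum = s_(11) − s_(2); s_(11) = 26521, s_(2) = 16 ⇒ 26505.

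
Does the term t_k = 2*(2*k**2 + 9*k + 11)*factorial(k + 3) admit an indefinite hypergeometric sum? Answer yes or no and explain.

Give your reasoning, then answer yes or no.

Yes. s_k = 2*(2*k + 1)*factorial(k + 3).

Compute t_(k+1)/t_k: get (k + 4)*(9*k + 2*(k + 1)**2 + 20)/(2*k**2 + 9*k + 11).
A = k + 4, B = 1, C = k**2 + 9*k/2 + 11/2.
f must satisfy (k + 4)·f(k+1) − (1)·f(k) = k**2 + 9*k/2 + 11/2.
Bound: deg f ≤ 1.
A polynomial solution: f(k) = (2*k + 1)/2.
Get s_k = R·t_k = 2*(2*k + 1)*factorial(k + 3) with R(k) = B(k−1)f(k)/C(k) = (2*k + 1)/(2*k**2 + 9*k + 11).
Verify: 2*(2*k**2 + 9*k + 11)*factorial(k + 3) matches t_k.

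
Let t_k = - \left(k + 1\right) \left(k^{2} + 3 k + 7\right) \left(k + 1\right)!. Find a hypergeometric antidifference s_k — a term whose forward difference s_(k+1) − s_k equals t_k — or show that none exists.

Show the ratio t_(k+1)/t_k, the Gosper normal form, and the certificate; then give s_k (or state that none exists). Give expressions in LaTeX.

Step 1: r(k) = (k + 2)**2*(3*k + (k + 1)**2 + 10)/((k + 1)*(k**2 + 3*k + 7)).
So A=k + 2 and B=1, with C=k**3 + 4*k**2 + 10*k + 7.
Set up (k + 2)·f(k+1) − (1)·f(k) − (k**3 + 4*k**2 + 10*k + 7) = 0.
Degrees (1,0,3) ⇒ d ≤ 2.
A polynomial solution: f(k) = k**2 + k + 3.
R(k) = B(k−1)·f(k)/C(k) = (k**2 + k + 3)/((k + 1)*(k**2 + 3*k + 7)); s_k = R·t_k = -(k**2 + k + 3)*factorial(k + 1).
Check: Δs_k = -(k + 1)*(k**2 + 3*k + 7)*factorial(k + 1). ✓

s_k = - \left(k^{2} + k + 3\right) \left(k + 1\right)!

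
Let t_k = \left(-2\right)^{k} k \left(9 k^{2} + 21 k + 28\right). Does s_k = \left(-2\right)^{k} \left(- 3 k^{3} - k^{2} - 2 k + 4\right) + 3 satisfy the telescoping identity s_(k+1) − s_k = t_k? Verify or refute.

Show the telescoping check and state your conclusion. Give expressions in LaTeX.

s_(k+1) = (-2)**(k + 1)*(-2*k - 3*(k + 1)**3 - (k + 1)**2 + 2) + 3
s_(k+1) − s_k = (-2)**k*k*(9*k**2 + 21*k + 28)
(s_(k+1) − s_k) − t_k = 0

valid; difference matches t_k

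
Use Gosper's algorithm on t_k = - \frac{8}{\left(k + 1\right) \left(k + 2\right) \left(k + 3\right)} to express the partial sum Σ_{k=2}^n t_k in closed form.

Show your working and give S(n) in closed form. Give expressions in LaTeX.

Ratio r(k) = (k + 1)/(k + 4).
Factor: A=k + 1; B=k + 4; C=1.
Solve (k + 1)·f(k+1) − (k + 3)·f(k) = 1.
Bound: deg f ≤ 2.
Match coefficients ⇒ f(k) = k*(k + 3)/4.
So s_k = (B(k−1)f/C)·t_k = (k*(k + 3)**2/4)·t_k = 2*k*(-k - 3)/((k + 1)*(k + 2)).
Verify: -8/(k**3 + 6*k**2 + 11*k + 6) matches t_k.
Telescope: S(n) = s_(n+1) − s_(2) = 2*(-n**2 - 5*n - 4)/(n**2 + 5*n + 6) − (-5/3) = (-n**2 - 5*n + 6)/(3*(n**2 + 5*n + 6)).

S(n) = \frac{- n^{2} - 5 n + 6}{3 \left(n^{2} + 5 n + 6\right)}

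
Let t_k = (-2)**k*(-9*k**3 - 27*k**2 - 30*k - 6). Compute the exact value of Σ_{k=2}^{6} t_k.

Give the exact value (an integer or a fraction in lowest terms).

Σ = -150408

Ratio r(k) = 2*(-3*k**3 - 18*k**2 - 37*k - 24)/(3*k**3 + 9*k**2 + 10*k + 2).
Normal form (A,B,C) = (-2, 1, k**3 + 3*k**2 + 10*k/3 + 2/3).
Key eq: (-2)·f(k+1) = (1)·f(k) + (k**3 + 3*k**2 + 10*k/3 + 2/3).
Bound: deg f ≤ 3.
Coefficient equations give f(k) = -(3*k**3 + 3*k**2 - 2)/9.
Then R = B(k−1)f/C = -(3*k**3 + 3*k**2 - 2)/(3*(3*k**3 + 9*k**2 + 10*k + 2)), so s_k = R(k)·t_k = (-2)**k*(3*k**3 + 3*k**2 - 2).
Check: Δs_k = (-2)**k*(-9*k**3 - 27*k**2 - 30*k - 6). ✓
Sum = s_(7) − s_(2); s_(7) = -150272, s_(2) = 136 ⇒ -150408.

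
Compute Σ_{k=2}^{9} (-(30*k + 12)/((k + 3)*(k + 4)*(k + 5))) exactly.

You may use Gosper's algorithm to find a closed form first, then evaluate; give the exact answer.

Σ = -62/35

Ratio r(k) = (k + 3)*(5*k + 7)/((k + 6)*(5*k + 2)).
So A=k + 3 and B=k + 6, with C=k + 2/5.
Key eq: (k + 3)·f(k+1) = (k + 5)·f(k) + (k + 2/5).
Bound: deg f ≤ 2.
Coefficient equations give f(k) = k*(17*k - 1)/120.
Certificate R = B(k−1)f/C = k*(k + 5)*(17*k - 1)/(24*(5*k + 2)) gives s_k = -k*(17*k - 1)/(4*(k + 3)*(k + 4)).
Check: Δs_k = 6*(-5*k - 2)/(k**3 + 12*k**2 + 47*k + 60). ✓
Sum = s_(10) − s_(2); s_(10) = -65/28, s_(2) = -11/20 ⇒ -62/35.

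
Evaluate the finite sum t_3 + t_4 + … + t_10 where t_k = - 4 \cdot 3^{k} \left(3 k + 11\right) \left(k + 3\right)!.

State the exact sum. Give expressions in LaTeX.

r(k) = 3*(k + 4)*(3*k + 14)/(3*k + 11) after simplifying.
So A=3*k + 12 and B=1, with C=k + 11/3.
f must satisfy (3*k + 12)·f(k+1) − (1)·f(k) = k + 11/3.
From deg A=1, deg B=0, deg C=1: d=0.
A polynomial solution: f(k) = 1/3.
Certificate R = B(k−1)f/C = 1/(3*k + 11) gives s_k = -4*3**k*factorial(k + 3).
s_(k+1) − s_k = -4*3**k*(3*k + 11)*factorial(k + 3) = t_k.
Telescoping: Σ = s_(11) − s_(3) = -61773491004825600 − (-77760) = -61773491004747840.

Σ = -61773491004747840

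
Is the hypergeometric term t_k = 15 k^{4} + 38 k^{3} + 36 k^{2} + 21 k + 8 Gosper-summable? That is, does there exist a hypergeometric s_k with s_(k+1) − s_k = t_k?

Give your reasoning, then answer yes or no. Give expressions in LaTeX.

The ratio is (15*k**4 + 98*k**3 + 240*k**2 + 267*k + 118)/(15*k**4 + 38*k**3 + 36*k**2 + 21*k + 8).
Factor: A=1; B=1; C=k**4 + 38*k**3/15 + 12*k**2/5 + 7*k/5 + 8/15.
f must satisfy (1)·f(k+1) − (1)·f(k) = k**4 + 38*k**3/15 + 12*k**2/5 + 7*k/5 + 8/15.
deg f ≤ 5 (via 0,0,4).
A polynomial solution: f(k) = k*(k + 1)**2*(3*k**2 - 4*k + 3)/15.
Certificate R = B(k−1)f/C = k*(k + 1)*(3*k**2 - 4*k + 3)/(15*k**3 + 23*k**2 + 13*k + 8) gives s_k = k*(3*k**4 + 2*k**3 - 2*k**2 + 2*k + 3).
Verify: 15*k**4 + 38*k**3 + 36*k**2 + 21*k + 8 matches t_k.

Yes. s_k = k \left(3 k^{4} + 2 k^{3} - 2 k^{2} + 2 k + 3\right).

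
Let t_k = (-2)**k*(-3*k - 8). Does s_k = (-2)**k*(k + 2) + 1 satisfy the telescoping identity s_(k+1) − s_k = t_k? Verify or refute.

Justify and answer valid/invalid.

s_(k+1) = (-2)**(k + 1)*(k + 3) + 1
s_(k+1) − s_k = (-2)**k*(-3*k - 8)
(s_(k+1) − s_k) − t_k = 0

valid; difference matches t_k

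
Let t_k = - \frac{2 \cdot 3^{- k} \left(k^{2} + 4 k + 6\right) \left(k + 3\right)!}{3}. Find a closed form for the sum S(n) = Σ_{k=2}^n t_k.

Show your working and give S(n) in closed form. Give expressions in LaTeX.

S(n) = \frac{320}{3} - \frac{2 \cdot 3^{- n} n \left(n + 4\right)!}{3} - 2 \cdot 3^{- n} \left(n + 4\right)!

Compute t_(k+1)/t_k: get (k + 4)*(4*k + (k + 1)**2 + 10)/(3*(k**2 + 4*k + 6)).
So A=k/3 + 4/3 and B=1, with C=k**2 + 4*k + 6.
Key eq: (k/3 + 4/3)·f(k+1) = (1)·f(k) + (k**2 + 4*k + 6).
deg f ≤ 1 (via 1,0,2).
A polynomial solution: f(k) = 3*(k + 2).
Certificate R = B(k−1)f/C = 3*(k + 2)/(k**2 + 4*k + 6) gives s_k = -2*(k + 2)*factorial(k + 3)/3**k.
Verify: -2*(k**2 + 4*k + 6)*factorial(k + 3)/(3*3**k) matches t_k.
Evaluate: s_(n+1) = -2*3**(-n - 1)*(n + 3)*factorial(n + 4); subtract s_(2) = -320/3 ⇒ S(n) = 320/3 - 2*n*factorial(n + 4)/(3*3**n) - 2*factorial(n + 4)/3**n.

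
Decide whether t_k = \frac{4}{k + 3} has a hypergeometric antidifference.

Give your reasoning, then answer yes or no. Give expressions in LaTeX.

Compute t_(k+1)/t_k: get (k + 3)/(k + 4).
Take A(k)=k + 3, B(k)=k + 4, C(k)=1.
Set up (k + 3)·f(k+1) − (k + 3)·f(k) − (1) = 0.
From deg A=1, deg B=1, deg C=0: d=0.
Put f(k) = c0: A·f(k+1) − B(k−1)·f(k) − C = -1; need -1 = 0 — inconsistent ⇒ no f, not summable.

No — key equation has no polynomial f.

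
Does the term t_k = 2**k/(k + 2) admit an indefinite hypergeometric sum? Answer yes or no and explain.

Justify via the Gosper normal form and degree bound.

The ratio is 2*(k + 2)/(k + 3).
Factor: A=2*k + 4; B=k + 3; C=1.
Set up (2*k + 4)·f(k+1) − (k + 2)·f(k) − (1) = 0.
Degrees (1,1,0) ⇒ d ≤ -1.
Negative degree bound (-1): no f exists, t_k not Gosper-summable.

No — negative degree bound, so no certificate f.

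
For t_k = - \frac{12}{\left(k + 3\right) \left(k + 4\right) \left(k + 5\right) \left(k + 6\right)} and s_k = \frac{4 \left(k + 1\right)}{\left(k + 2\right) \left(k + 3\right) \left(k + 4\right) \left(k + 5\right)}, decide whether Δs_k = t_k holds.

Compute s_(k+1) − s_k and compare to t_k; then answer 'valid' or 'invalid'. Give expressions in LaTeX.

Invalid: residual \frac{16}{k^{5} + 20 k^{4} + 155 k^{3} + 580 k^{2} + 1044 k + 720} ≠ 0.

s_(k+1) = 4*(k + 2)/((k + 3)*(k + 4)*(k + 5)*(k + 6))
s_(k+1) − s_k = 4*(-3*k - 2)/(k**5 + 20*k**4 + 155*k**3 + 580*k**2 + 1044*k + 720)
(s_(k+1) − s_k) − t_k = 16/(k**5 + 20*k**4 + 155*k**3 + 580*k**2 + 1044*k + 720)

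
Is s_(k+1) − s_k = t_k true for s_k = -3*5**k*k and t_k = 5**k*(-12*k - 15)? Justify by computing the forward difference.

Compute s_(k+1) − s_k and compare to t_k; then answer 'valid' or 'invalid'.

valid (s_(k+1) − s_k reduces to t_k)

s_(k+1) = 15*5**k*(-k - 1)
s_(k+1) − s_k = 5**k*(-12*k - 15)
(s_(k+1) − s_k) − t_k = 0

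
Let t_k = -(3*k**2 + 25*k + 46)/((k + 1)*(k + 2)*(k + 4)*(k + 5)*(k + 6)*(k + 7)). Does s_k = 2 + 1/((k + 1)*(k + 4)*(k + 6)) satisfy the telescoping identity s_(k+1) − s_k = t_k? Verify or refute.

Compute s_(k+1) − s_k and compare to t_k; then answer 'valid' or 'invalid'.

valid; difference matches t_k

s_(k+1) = 2 + 1/((k + 2)*(k + 5)*(k + 7))
s_(k+1) − s_k = 1/((k + 2)*(k + 5)*(k + 7)) - 1/((k + 1)*(k + 4)*(k + 6))
(s_(k+1) − s_k) − t_k = 0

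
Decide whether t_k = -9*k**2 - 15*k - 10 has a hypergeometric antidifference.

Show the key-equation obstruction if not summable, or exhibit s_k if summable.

t_(k+1)/t_k = (9*k**2 + 33*k + 34)/(9*k**2 + 15*k + 10).
Normal form (A,B,C) = (1, 1, k**2 + 5*k/3 + 10/9).
Key eq: (1)·f(k+1) = (1)·f(k) + (k**2 + 5*k/3 + 10/9).
d = 3 from the (0,0,2) case.
Solving with deg f ≤ 3: f(k) = k*(3*k**2 + 3*k + 4)/9.
Get s_k = R·t_k = k*(-3*k**2 - 3*k - 4) with R(k) = B(k−1)f(k)/C(k) = k*(3*k**2 + 3*k + 4)/(9*k**2 + 15*k + 10).
s_(k+1) − s_k = -9*k**2 - 15*k - 10 = t_k.

Yes. s_k = k*(-3*k**2 - 3*k - 4).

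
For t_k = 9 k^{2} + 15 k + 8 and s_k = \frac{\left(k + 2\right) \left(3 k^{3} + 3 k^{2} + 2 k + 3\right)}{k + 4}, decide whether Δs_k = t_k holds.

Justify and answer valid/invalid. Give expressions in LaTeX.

s_(k+1) = (3*k**4 + 21*k**3 + 53*k**2 + 62*k + 33)/(k + 5)
s_(k+1) − s_k = (9*k**4 + 84*k**3 + 227*k**2 + 240*k + 102)/(k**2 + 9*k + 20)
(s_(k+1) − s_k) − t_k = 2*(-6*k**3 - 48*k**2 - 66*k - 29)/(k**2 + 9*k + 20)

Invalid: residual \frac{2 \left(- 6 k^{3} - 48 k^{2} - 66 k - 29\right)}{k^{2} + 9 k + 20} ≠ 0.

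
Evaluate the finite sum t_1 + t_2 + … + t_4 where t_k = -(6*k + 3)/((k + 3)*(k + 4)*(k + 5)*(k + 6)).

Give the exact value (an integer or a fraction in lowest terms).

Σ = -23/720

Compute t_(k+1)/t_k: get (k + 3)*(2*k + 3)/((k + 7)*(2*k + 1)).
Take A(k)=k + 3, B(k)=k + 7, C(k)=k + 1/2.
f must satisfy (k + 3)·f(k+1) − (k + 6)·f(k) = k + 1/2.
Degrees (1,1,1) ⇒ d ≤ 3.
Solving with deg f ≤ 3: f(k) = k*(k**2 + 12*k + 2)/90.
R(k) = B(k−1)·f(k)/C(k) = k*(k + 6)*(k**2 + 12*k + 2)/(45*(2*k + 1)); s_k = R·t_k = -k*(k**2 + 12*k + 2)/(15*(k + 3)*(k + 4)*(k + 5)).
Δs = 3*(-2*k - 1)/(k**4 + 18*k**3 + 119*k**2 + 342*k + 360), as required.
Σ_(k=1)^(4) t_k = s_(5) − s_(1) = -29/720 − (-1/120) = -23/720.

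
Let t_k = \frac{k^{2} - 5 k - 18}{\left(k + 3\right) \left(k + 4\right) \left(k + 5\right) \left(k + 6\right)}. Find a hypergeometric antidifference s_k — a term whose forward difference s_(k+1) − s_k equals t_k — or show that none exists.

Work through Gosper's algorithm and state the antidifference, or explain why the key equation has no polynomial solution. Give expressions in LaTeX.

The ratio is (k**3 - 31*k - 66)/(k**3 + 2*k**2 - 53*k - 126).
So A=k + 3 and B=k + 7, with C=k**2 - 5*k - 18.
Need (k + 3)·f(k+1) − (k + 6)·f(k) = k**2 - 5*k - 18.
d = 3 from the (1,1,2) case.
Coefficient equations give f(k) = -k*(k**2 + 27*k + 62)/15.
Then R = B(k−1)f/C = -k*(k + 6)*(k**2 + 27*k + 62)/(15*(k**2 - 5*k - 18)), so s_k = R(k)·t_k = k*(-k**2 - 27*k - 62)/(15*(k + 3)*(k + 4)*(k + 5)).
Δs = (k**2 - 5*k - 18)/(k**4 + 18*k**3 + 119*k**2 + 342*k + 360), as required.

s_k = \frac{k \left(- k^{2} - 27 k - 62\right)}{15 \left(k + 3\right) \left(k + 4\right) \left(k + 5\right)}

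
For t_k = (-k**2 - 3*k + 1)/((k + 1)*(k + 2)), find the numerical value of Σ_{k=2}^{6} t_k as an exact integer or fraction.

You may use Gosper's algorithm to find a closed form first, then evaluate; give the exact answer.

r(k) = (k + 1)*(3*k + (k + 1)**2 + 2)/((k + 3)*(k**2 + 3*k - 1)) after simplifying.
Factor: A=k + 1; B=k + 3; C=k**2 + 3*k - 1.
Need (k + 1)·f(k+1) − (k + 2)·f(k) = k**2 + 3*k - 1.
From deg A=1, deg B=1, deg C=2: d=2.
Solving with deg f ≤ 2: f(k) = k*(k - 2).
Then R = B(k−1)f/C = k*(k - 2)*(k + 2)/(k**2 + 3*k - 1), so s_k = R(k)·t_k = k*(2 - k)/(k + 1).
Check: Δs_k = (-k**2 - 3*k + 1)/(k**2 + 3*k + 2). ✓
Σ_(k=2)^(6) t_k = s_(7) − s_(2) = -35/8 − (0) = -35/8.

Σ = -35/8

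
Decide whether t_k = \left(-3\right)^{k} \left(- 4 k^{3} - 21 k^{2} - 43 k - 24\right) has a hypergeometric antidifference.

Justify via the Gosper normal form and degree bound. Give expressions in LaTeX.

Yes. s_k = \left(-3\right)^{k} k \left(k^{2} + 3 k + 4\right).

Step 1: r(k) = 3*(-4*k**3 - 33*k**2 - 97*k - 92)/(4*k**3 + 21*k**2 + 43*k + 24).
Normal form (A,B,C) = (-3, 1, k**3 + 21*k**2/4 + 43*k/4 + 6).
Set up (-3)·f(k+1) − (1)·f(k) − (k**3 + 21*k**2/4 + 43*k/4 + 6) = 0.
deg f ≤ 3 (via 0,0,3).
A polynomial solution: f(k) = -k*(k**2 + 3*k + 4)/4.
Then R = B(k−1)f/C = -k*(k**2 + 3*k + 4)/(4*k**3 + 21*k**2 + 43*k + 24), so s_k = R(k)·t_k = (-3)**k*k*(k**2 + 3*k + 4).
s_(k+1) − s_k = (-3)**k*(-4*k**3 - 21*k**2 - 43*k - 24) = t_k.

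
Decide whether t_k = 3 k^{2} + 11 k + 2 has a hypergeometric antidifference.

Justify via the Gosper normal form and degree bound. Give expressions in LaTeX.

The ratio is (3*k**2 + 17*k + 16)/(3*k**2 + 11*k + 2).
So A=1 and B=1, with C=k**2 + 11*k/3 + 2/3.
f must satisfy (1)·f(k+1) − (1)·f(k) = k**2 + 11*k/3 + 2/3.
Bound: deg f ≤ 3.
A polynomial solution: f(k) = k*(k**2 + 4*k - 3)/3.
R(k) = B(k−1)·f(k)/C(k) = k*(k**2 + 4*k - 3)/(3*k**2 + 11*k + 2); s_k = R·t_k = k*(k**2 + 4*k - 3).
Verify: 3*k**2 + 11*k + 2 matches t_k.

Yes. s_k = k \left(k^{2} + 4 k - 3\right).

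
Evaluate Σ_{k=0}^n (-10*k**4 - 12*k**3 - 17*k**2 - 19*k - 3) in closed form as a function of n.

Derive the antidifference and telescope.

Compute t_(k+1)/t_k: get (10*k**4 + 52*k**3 + 113*k**2 + 129*k + 61)/(10*k**4 + 12*k**3 + 17*k**2 + 19*k + 3).
Gosper form: A/B · C(k+1)/C(k) with A=1, B=1, C=k**4 + 6*k**3/5 + 17*k**2/10 + 19*k/10 + 3/10.
f must satisfy (1)·f(k+1) − (1)·f(k) = k**4 + 6*k**3/5 + 17*k**2/10 + 19*k/10 + 3/10.
deg f ≤ 5 (via 0,0,4).
Solving with deg f ≤ 5: f(k) = k*(2*k**4 - 2*k**3 + 3*k**2 + 4*k - 4)/10.
Get s_k = R·t_k = k*(-2*k**4 + 2*k**3 - 3*k**2 - 4*k + 4) with R(k) = B(k−1)f(k)/C(k) = k*(2*k**4 - 2*k**3 + 3*k**2 + 4*k - 4)/(10*k**4 + 12*k**3 + 17*k**2 + 19*k + 3).
s_(k+1) − s_k = -10*k**4 - 12*k**3 - 17*k**2 - 19*k - 3 = t_k.
Telescope: S(n) = s_(n+1) − s_(0) = -2*n**5 - 8*n**4 - 15*n**3 - 21*n**2 - 15*n - 3 − (0) = -2*n**5 - 8*n**4 - 15*n**3 - 21*n**2 - 15*n - 3.

S(n) = -2*n**5 - 8*n**4 - 15*n**3 - 21*n**2 - 15*n - 3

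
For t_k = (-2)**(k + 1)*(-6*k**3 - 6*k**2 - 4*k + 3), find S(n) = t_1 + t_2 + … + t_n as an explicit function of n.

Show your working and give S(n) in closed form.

S(n) = 8*(-2)**n*n**3 + 16*(-2)**n*n**2 + 8*(-2)**n*n - 4*(-2)**n + 4

Step 1: r(k) = 2*(-6*k**3 - 24*k**2 - 34*k - 13)/(6*k**3 + 6*k**2 + 4*k - 3).
Take A(k)=-2, B(k)=1, C(k)=k**3 + k**2 + 2*k/3 - 1/2.
Need (-2)·f(k+1) − (1)·f(k) = k**3 + k**2 + 2*k/3 - 1/2.
Degrees (0,0,3) ⇒ d ≤ 3.
Solving with deg f ≤ 3: f(k) = -(2*k**3 - 2*k**2 - 1)/6.
Get s_k = R·t_k = (-2)**(k + 1)*(2*k**3 - 2*k**2 - 1) with R(k) = B(k−1)f(k)/C(k) = -(2*k**3 - 2*k**2 - 1)/(6*k**3 + 6*k**2 + 4*k - 3).
Check: Δs_k = (-2)**(k + 1)*(-6*k**3 - 6*k**2 - 4*k + 3). ✓
Σ_(k=1)^n t_k = s_(n+1) − s_(1) = ((-2)**(n + 2)*(2*n**3 + 4*n**2 + 2*n - 1)) − (-4), i.e. 8*(-2)**n*n**3 + 16*(-2)**n*n**2 + 8*(-2)**n*n - 4*(-2)**n + 4.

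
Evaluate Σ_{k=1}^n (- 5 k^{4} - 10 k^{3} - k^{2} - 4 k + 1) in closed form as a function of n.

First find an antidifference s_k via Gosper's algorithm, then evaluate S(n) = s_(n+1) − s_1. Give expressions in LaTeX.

The ratio is (5*k**4 + 30*k**3 + 61*k**2 + 56*k + 19)/(5*k**4 + 10*k**3 + k**2 + 4*k - 1).
A = 1, B = 1, C = k**4 + 2*k**3 + k**2/5 + 4*k/5 - 1/5.
Solve (1)·f(k+1) − (1)·f(k) = k**4 + 2*k**3 + k**2/5 + 4*k/5 - 1/5.
d = 5 from the (0,0,4) case.
Coefficient equations give f(k) = k*(k**2 - k + 1)*(k**2 + k - 3)/5.
So s_k = (B(k−1)f/C)·t_k = (k*(k**2 - k + 1)*(k**2 + k - 3)/(5*k**4 + 10*k**3 + k**2 + 4*k - 1))·t_k = k*(-k**4 + 3*k**2 - 4*k + 3).
Verify: -5*k**4 - 10*k**3 - k**2 - 4*k + 1 matches t_k.
s_(n+1) = -n**5 - 5*n**4 - 7*n**3 - 5*n**2 - n + 1 and s_(1) = 1, so S(n) = n*(-n**4 - 5*n**3 - 7*n**2 - 5*n - 1).

S(n) = n \left(- n^{4} - 5 n^{3} - 7 n^{2} - 5 n - 1\right)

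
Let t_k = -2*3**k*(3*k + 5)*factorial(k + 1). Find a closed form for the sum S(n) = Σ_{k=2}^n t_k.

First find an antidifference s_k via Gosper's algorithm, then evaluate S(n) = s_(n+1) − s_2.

r(k) = 3*(k + 2)*(3*k + 8)/(3*k + 5) after simplifying.
A = 3*k + 6, B = 1, C = k + 5/3.
Need (3*k + 6)·f(k+1) − (1)·f(k) = k + 5/3.
From deg A=1, deg B=0, deg C=1: d=0.
A polynomial solution: f(k) = 1/3.
So s_k = (B(k−1)f/C)·t_k = (1/(3*k + 5))·t_k = -2*3**k*factorial(k + 1).
Δs = -2*3**k*(3*k + 5)*factorial(k + 1), as required.
s_(n+1) = -6*3**n*factorial(n + 2) and s_(2) = -108, so S(n) = -6*3**n*factorial(n + 2) + 108.

S(n) = -6*3**n*factorial(n + 2) + 108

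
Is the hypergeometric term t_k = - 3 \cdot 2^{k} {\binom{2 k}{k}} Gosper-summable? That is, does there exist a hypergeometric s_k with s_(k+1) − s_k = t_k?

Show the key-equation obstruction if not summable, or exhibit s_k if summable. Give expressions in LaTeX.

No — t_k has no hypergeometric antidifference.

Ratio r(k) = 4*(2*k + 1)/(k + 1).
Normal form (A,B,C) = (8*k + 4, k + 1, 1).
f must satisfy (8*k + 4)·f(k+1) − (k)·f(k) = 1.
From deg A=1, deg B=1, deg C=0: d=-1.
Bound -1 < 0, so the key equation has no polynomial solution.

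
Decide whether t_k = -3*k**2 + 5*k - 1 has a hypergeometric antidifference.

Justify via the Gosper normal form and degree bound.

Yes. s_k = k*(-k**2 + 4*k - 4).

Compute t_(k+1)/t_k: get (3*k**2 + k - 1)/(3*k**2 - 5*k + 1).
A = 1, B = 1, C = k**2 - 5*k/3 + 1/3.
Need (1)·f(k+1) − (1)·f(k) = k**2 - 5*k/3 + 1/3.
From deg A=0, deg B=0, deg C=2: d=3.
Match coefficients ⇒ f(k) = k*(k - 2)**2/3.
Get s_k = R·t_k = k*(-k**2 + 4*k - 4) with R(k) = B(k−1)f(k)/C(k) = k*(k - 2)**2/(3*k**2 - 5*k + 1).
Check: Δs_k = -3*k**2 + 5*k - 1. ✓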